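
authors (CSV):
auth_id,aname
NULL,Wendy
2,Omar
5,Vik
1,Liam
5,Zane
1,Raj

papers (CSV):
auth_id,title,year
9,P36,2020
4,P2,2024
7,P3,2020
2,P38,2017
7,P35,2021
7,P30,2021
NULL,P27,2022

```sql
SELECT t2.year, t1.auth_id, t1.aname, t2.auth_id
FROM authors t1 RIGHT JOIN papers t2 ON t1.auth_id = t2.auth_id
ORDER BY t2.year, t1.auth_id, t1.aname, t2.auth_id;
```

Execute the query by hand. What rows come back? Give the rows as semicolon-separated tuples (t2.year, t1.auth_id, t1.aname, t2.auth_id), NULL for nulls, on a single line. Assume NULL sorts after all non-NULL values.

RIGHT JOIN keeps every row from `papers`; unmatched rows get NULL for `authors`'s columns.
Matching on t1.auth_id = t2.auth_id. A NULL in a compared column never satisfies the condition.
Matched pairs: 1; unmatched t2 rows kept: 6.

(2017, 2, Omar, 2); (2020, NULL, NULL, 7); (2020, NULL, NULL, 9); (2021, NULL, NULL, 7); (2021, NULL, NULL, 7); (2022, NULL, NULL, NULL); (2024, NULL, NULL, 4)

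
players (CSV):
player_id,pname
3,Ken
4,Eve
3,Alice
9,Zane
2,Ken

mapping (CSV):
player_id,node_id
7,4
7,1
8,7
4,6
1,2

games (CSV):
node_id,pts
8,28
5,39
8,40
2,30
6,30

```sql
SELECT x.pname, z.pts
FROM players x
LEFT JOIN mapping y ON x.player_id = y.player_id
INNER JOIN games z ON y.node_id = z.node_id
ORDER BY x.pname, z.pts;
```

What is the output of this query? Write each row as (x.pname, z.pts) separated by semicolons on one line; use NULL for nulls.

Step 1 — x LEFT JOIN y on player_id → 5 row(s).
Then INNER JOIN `games z` on node_id: keep only rows whose y.node_id appears in z.

(Eve, 30)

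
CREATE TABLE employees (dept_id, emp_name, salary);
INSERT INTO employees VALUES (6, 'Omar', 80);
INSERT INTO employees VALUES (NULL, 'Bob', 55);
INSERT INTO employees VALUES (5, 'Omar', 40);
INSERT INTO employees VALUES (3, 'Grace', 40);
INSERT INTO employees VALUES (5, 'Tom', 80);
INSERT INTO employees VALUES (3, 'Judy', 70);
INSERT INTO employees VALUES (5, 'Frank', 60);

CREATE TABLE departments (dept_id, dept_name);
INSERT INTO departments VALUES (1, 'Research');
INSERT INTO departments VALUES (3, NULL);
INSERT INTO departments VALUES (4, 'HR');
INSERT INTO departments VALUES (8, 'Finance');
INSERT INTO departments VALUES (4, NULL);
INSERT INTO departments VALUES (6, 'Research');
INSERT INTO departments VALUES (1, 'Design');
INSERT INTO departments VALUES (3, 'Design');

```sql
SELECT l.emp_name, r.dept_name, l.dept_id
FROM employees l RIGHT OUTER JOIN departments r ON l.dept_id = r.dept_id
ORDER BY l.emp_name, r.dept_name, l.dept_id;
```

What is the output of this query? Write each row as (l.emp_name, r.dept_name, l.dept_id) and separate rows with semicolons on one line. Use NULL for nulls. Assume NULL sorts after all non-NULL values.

RIGHT JOIN keeps every row from `departments`; unmatched rows get NULL for `employees`'s columns.
Matching on l.dept_id = r.dept_id. A NULL in a compared column never satisfies the condition.
- l row (dept_id=6): matches 1 r row(s) → 1 output row(s).
- l row (dept_id=NULL): no match.
- l row (dept_id=5): no match.
- l row (dept_id=3): matches 2 r row(s) → 2 output row(s).
- l row (dept_id=5): no match.
- l row (dept_id=3): matches 2 r row(s) → 2 output row(s).
- l row (dept_id=5): no match.
- 5 r row(s) had no l match → kept, l columns NULL.
After projecting and ordering:
l.emp_name | r.dept_name | l.dept_id
Grace | Design | 3
Grace | NULL | 3
Judy | Design | 3
Judy | NULL | 3
Omar | Research | 6
NULL | Design | NULL
NULL | Finance | NULL
NULL | HR | NULL
NULL | Research | NULL
NULL | NULL | NULL

(Grace, Design, 3); (Grace, NULL, 3); (Judy, Design, 3); (Judy, NULL, 3); (Omar, Research, 6); (NULL, Design, NULL); (NULL, Finance, NULL); (NULL, HR, NULL); (NULL, Research, NULL); (NULL, NULL, NULL)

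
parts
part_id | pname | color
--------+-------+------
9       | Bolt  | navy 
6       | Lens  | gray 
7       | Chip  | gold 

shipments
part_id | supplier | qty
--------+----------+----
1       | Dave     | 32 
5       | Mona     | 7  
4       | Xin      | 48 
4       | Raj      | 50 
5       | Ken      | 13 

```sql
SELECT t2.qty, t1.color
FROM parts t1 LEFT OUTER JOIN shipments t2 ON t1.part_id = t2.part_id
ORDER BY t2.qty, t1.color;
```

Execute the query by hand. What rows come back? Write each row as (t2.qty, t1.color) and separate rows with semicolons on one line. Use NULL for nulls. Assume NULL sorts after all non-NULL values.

LEFT JOIN keeps every row from `parts`; unmatched rows get NULL for `shipments`'s columns.
Matching on t1.part_id = t2.part_id.
Matched pairs: 0; unmatched t1 rows kept: 3.

(NULL, gold); (NULL, gray); (NULL, navy)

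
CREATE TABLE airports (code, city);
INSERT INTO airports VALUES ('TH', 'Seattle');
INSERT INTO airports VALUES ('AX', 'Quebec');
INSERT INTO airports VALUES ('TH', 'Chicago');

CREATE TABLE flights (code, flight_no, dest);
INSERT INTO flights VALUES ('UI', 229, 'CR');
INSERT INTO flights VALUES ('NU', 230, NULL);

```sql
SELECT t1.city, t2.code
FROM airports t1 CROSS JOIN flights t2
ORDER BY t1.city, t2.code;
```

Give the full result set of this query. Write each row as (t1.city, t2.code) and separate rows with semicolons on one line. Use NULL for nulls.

(Chicago, NU); (Chicago, UI); (Quebec, NU); (Quebec, UI); (Seattle, NU); (Seattle, UI)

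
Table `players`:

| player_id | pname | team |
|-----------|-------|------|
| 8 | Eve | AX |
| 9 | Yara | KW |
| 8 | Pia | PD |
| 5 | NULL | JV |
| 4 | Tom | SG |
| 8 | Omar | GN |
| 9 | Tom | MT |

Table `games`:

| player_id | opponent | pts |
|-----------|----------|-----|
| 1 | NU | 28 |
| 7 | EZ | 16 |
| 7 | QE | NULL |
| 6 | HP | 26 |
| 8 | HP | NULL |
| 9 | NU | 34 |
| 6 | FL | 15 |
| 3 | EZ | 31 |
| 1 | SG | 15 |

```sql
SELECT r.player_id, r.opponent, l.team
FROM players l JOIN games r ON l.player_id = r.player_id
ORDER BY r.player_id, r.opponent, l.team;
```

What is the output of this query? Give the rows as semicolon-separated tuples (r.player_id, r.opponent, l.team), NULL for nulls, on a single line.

(8, HP, AX); (8, HP, GN); (8, HP, PD); (9, NU, KW); (9, NU, MT)

INNER JOIN keeps only pairs where the ON condition holds.
Matching on l.player_id = r.player_id.
Matched pairs: 5.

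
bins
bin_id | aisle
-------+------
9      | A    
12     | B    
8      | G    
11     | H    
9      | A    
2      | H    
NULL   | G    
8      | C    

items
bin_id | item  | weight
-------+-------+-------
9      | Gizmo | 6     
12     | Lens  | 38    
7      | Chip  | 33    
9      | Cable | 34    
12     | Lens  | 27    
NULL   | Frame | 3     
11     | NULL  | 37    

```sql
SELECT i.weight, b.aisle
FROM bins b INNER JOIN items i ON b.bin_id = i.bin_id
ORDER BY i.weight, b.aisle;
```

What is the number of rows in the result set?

INNER JOIN keeps only pairs where the ON condition holds.
Matching on b.bin_id = i.bin_id. A NULL in a compared column never satisfies the condition.
Matched pairs: 7.
Total: 7 rows.

7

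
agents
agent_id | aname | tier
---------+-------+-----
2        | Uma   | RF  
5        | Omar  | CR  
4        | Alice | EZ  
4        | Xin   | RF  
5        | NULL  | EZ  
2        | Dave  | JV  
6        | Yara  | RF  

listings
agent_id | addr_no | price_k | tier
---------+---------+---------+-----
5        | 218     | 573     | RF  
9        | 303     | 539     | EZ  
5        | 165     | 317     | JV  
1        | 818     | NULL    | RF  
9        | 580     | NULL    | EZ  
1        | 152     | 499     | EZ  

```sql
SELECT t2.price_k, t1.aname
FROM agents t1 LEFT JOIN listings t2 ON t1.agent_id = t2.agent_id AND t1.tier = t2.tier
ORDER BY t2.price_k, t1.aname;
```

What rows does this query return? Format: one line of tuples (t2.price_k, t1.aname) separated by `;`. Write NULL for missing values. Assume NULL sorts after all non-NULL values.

LEFT JOIN keeps every row from `agents`; unmatched rows get NULL for `listings`'s columns.
Matching on t1.agent_id = t2.agent_id AND t1.tier = t2.tier.
Matched pairs: 0; unmatched t1 rows kept: 7.

(NULL, Alice); (NULL, Dave); (NULL, Omar); (NULL, Uma); (NULL, Xin); (NULL, Yara); (NULL, NULL)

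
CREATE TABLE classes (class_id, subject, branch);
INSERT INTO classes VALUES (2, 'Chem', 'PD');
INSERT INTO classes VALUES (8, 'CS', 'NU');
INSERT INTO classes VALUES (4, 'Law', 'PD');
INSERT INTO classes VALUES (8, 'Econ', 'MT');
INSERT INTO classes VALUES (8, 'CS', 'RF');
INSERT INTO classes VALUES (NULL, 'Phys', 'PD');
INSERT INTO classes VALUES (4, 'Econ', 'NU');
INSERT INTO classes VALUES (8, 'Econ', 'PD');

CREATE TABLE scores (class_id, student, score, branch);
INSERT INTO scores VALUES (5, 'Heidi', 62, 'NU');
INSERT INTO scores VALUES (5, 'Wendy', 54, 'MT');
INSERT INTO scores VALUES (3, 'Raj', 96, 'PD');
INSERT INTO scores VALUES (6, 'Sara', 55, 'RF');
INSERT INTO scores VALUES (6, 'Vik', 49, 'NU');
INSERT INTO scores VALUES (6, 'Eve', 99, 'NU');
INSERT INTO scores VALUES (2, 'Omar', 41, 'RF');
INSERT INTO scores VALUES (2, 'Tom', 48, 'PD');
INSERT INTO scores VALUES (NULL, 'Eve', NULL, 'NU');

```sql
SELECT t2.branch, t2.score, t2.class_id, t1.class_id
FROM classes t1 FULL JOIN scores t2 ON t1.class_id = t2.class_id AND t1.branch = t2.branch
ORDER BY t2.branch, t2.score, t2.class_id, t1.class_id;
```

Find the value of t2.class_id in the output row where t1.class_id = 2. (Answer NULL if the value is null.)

FULL OUTER JOIN keeps every row from both sides; unmatched rows get NULL for the other side's columns.
Matching on t1.class_id = t2.class_id AND t1.branch = t2.branch. A NULL in a compared column never satisfies the condition.
- class_id=2, branch=PD: 1 matching t2 row(s), so 1 row(s) emitted.
- class_id=8, branch=NU: no t2 row matches, row kept with t2 columns NULL.
- class_id=4, branch=PD: no t2 row matches, row kept with t2 columns NULL.
- class_id=8, branch=MT: no t2 row matches, row kept with t2 columns NULL.
- class_id=8, branch=RF: no t2 row matches, row kept with t2 columns NULL.
- class_id=NULL, branch=PD: no t2 row matches, row kept with t2 columns NULL.
- class_id=4, branch=NU: no t2 row matches, row kept with t2 columns NULL.
- class_id=8, branch=PD: no t2 row matches, row kept with t2 columns NULL.
- plus 8 unmatched t2 row(s), each kept with NULL t1 columns.

2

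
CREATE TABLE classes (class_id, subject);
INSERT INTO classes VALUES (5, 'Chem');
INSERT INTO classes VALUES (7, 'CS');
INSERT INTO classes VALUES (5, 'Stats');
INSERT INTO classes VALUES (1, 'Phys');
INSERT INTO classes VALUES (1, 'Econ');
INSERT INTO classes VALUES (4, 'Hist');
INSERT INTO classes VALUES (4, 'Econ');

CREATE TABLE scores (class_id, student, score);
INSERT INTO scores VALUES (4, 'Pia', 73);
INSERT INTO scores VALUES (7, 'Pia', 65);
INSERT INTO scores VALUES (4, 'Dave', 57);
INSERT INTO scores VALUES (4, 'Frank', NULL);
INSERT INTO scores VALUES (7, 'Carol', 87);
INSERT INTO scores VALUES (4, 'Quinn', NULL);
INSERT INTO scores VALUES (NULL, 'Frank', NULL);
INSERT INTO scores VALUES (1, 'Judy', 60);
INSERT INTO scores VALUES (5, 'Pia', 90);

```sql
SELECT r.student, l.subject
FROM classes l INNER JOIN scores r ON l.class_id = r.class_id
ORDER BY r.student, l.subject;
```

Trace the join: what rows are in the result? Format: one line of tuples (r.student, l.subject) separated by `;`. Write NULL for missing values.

(Carol, CS); (Dave, Econ); (Dave, Hist); (Frank, Econ); (Frank, Hist); (Judy, Econ); (Judy, Phys); (Pia, CS); (Pia, Chem); (Pia, Econ); (Pia, Hist); (Pia, Stats); (Quinn, Econ); (Quinn, Hist)

INNER JOIN keeps only pairs where the ON condition holds.
Matching on l.class_id = r.class_id. A NULL in a compared column never satisfies the condition.
Matched pairs: 14.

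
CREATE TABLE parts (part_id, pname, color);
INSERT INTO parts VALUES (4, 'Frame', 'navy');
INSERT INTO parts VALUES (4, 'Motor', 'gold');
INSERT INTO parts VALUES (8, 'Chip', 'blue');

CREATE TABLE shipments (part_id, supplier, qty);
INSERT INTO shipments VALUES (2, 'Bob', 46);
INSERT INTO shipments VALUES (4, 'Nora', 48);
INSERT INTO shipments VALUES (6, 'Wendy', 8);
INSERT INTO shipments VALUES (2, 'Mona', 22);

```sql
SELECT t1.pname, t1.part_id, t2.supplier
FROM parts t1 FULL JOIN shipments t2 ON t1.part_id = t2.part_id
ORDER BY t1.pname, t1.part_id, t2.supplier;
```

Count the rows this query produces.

FULL OUTER JOIN keeps every row from both sides; unmatched rows get NULL for the other side's columns.
Matching on t1.part_id = t2.part_id.
Matched pairs: 2; unmatched t1 rows kept: 1; unmatched t2 rows kept: 3.
Total: 2 matched + 4 padded = 6 rows.

6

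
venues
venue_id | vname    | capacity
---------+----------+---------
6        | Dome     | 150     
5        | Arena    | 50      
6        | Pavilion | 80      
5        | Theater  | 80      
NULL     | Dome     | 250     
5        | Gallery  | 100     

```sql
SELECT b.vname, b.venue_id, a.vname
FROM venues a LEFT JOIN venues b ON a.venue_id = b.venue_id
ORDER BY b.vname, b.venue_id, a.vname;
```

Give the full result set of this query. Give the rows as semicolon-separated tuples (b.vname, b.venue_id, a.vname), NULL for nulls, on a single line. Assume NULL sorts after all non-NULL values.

(Arena, 5, Arena); (Arena, 5, Gallery); (Arena, 5, Theater); (Dome, 6, Dome); (Dome, 6, Pavilion); (Gallery, 5, Arena); (Gallery, 5, Gallery); (Gallery, 5, Theater); (Pavilion, 6, Dome); (Pavilion, 6, Pavilion); (Theater, 5, Arena); (Theater, 5, Gallery); (Theater, 5, Theater); (NULL, NULL, Dome)

LEFT JOIN keeps every row from `venues a`; unmatched rows get NULL for `venues b`'s columns.
Matching on a.venue_id = b.venue_id. A NULL in a compared column never satisfies the condition.
- a row (venue_id=6): matches 2 b row(s) → 2 output row(s).
- a row (venue_id=5): matches 3 b row(s) → 3 output row(s).
- a row (venue_id=6): matches 2 b row(s) → 2 output row(s).
- a row (venue_id=5): matches 3 b row(s) → 3 output row(s).
- a row (venue_id=NULL): no match → kept, b columns NULL.
- a row (venue_id=5): matches 3 b row(s) → 3 output row(s).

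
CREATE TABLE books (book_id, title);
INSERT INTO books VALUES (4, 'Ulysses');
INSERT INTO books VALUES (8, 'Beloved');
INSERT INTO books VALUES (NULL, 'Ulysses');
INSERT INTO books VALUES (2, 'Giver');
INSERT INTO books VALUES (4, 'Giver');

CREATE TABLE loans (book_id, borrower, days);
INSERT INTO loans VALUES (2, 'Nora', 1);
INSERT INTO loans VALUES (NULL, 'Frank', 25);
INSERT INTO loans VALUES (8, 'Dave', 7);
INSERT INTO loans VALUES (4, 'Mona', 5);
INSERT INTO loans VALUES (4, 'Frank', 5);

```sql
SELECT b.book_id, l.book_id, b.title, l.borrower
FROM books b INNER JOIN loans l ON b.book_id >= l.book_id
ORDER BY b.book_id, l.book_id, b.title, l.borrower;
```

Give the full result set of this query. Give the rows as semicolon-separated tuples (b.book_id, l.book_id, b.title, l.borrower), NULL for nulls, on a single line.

(2, 2, Giver, Nora); (4, 2, Giver, Nora); (4, 2, Ulysses, Nora); (4, 4, Giver, Frank); (4, 4, Giver, Mona); (4, 4, Ulysses, Frank); (4, 4, Ulysses, Mona); (8, 2, Beloved, Nora); (8, 4, Beloved, Frank); (8, 4, Beloved, Mona); (8, 8, Beloved, Dave)

INNER JOIN keeps only pairs where the ON condition holds.
Matching on b.book_id >= l.book_id. A NULL in a compared column never satisfies the condition.
- book_id=4: 3 matching l row(s), so 3 row(s) emitted.
- book_id=8: 4 matching l row(s), so 4 row(s) emitted.
- book_id=NULL: no matching l row, dropped.
- book_id=2: 1 matching l row(s), so 1 row(s) emitted.
- book_id=4: 3 matching l row(s), so 3 row(s) emitted.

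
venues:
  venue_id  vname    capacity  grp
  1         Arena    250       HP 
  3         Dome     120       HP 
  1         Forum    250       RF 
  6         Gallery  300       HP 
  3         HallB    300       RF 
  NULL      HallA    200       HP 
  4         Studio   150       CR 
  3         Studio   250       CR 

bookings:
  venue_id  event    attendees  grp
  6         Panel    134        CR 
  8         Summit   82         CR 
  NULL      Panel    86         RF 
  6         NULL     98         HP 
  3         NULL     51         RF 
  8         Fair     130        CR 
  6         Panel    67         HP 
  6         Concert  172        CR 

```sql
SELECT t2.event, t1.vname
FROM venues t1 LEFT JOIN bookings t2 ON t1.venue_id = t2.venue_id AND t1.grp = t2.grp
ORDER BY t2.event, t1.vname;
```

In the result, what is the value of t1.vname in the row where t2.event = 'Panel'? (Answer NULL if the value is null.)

LEFT JOIN keeps every row from `venues`; unmatched rows get NULL for `bookings`'s columns.
Matching on t1.venue_id = t2.venue_id AND t1.grp = t2.grp. A NULL in a compared column never satisfies the condition.
- t1 row (venue_id=1, grp=HP): no match → kept, t2 columns NULL.
- t1 row (venue_id=3, grp=HP): no match → kept, t2 columns NULL.
- t1 row (venue_id=1, grp=RF): no match → kept, t2 columns NULL.
- t1 row (venue_id=6, grp=HP): matches 2 t2 row(s) → 2 output row(s).
- t1 row (venue_id=3, grp=RF): matches 1 t2 row(s) → 1 output row(s).
- t1 row (venue_id=NULL, grp=HP): no match → kept, t2 columns NULL.
- t1 row (venue_id=4, grp=CR): no match → kept, t2 columns NULL.
- t1 row (venue_id=3, grp=CR): no match → kept, t2 columns NULL.

Gallery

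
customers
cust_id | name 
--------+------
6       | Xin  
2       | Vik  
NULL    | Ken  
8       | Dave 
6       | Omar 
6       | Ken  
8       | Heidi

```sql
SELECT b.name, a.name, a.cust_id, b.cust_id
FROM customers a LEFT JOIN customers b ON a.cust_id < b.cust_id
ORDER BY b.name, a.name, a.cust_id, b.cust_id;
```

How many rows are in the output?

14

LEFT JOIN keeps every row from `customers a`; unmatched rows get NULL for `customers b`'s columns.
Matching on a.cust_id < b.cust_id. A NULL in a compared column never satisfies the condition.
Matched pairs: 11; unmatched a rows kept: 3.
Total: 11 matched + 3 padded = 14 rows.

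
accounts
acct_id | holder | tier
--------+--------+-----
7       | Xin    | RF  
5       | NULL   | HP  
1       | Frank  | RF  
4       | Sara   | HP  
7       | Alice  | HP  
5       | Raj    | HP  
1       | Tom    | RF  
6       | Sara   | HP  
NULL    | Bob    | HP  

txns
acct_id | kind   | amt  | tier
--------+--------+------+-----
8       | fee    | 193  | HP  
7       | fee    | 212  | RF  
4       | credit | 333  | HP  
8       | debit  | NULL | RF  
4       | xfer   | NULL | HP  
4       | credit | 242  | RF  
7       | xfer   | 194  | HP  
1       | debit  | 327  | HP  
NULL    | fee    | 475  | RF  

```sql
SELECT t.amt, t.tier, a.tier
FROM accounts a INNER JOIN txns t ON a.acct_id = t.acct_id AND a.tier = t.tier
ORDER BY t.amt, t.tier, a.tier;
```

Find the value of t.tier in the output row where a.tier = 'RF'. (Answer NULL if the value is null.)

RF

INNER JOIN keeps only pairs where the ON condition holds.
Matching on a.acct_id = t.acct_id AND a.tier = t.tier. A NULL in a compared column never satisfies the condition.
- a[0] acct_id=7, tier=RF → 1 match(es) in t → 1 row(s).
- a[1] acct_id=5, tier=HP → no match; dropped.
- a[2] acct_id=1, tier=RF → no match; dropped.
- a[3] acct_id=4, tier=HP → 2 match(es) in t → 2 row(s).
- a[4] acct_id=7, tier=HP → 1 match(es) in t → 1 row(s).
- a[5] acct_id=5, tier=HP → no match; dropped.
- a[6] acct_id=1, tier=RF → no match; dropped.
- a[7] acct_id=6, tier=HP → no match; dropped.
- a[8] acct_id=NULL, tier=HP → no match; dropped.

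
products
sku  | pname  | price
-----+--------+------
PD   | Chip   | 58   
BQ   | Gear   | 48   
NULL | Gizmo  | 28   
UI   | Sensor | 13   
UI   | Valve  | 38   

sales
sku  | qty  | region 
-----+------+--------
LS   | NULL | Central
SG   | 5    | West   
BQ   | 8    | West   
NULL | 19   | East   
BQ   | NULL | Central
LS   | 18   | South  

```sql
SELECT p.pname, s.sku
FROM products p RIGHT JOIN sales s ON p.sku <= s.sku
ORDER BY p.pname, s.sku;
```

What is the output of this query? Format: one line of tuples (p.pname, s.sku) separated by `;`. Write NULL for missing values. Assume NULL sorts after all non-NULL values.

RIGHT JOIN keeps every row from `sales`; unmatched rows get NULL for `products`'s columns.
Matching on p.sku <= s.sku. A NULL in a compared column never satisfies the condition.
- sku=PD: 1 matching s row(s), so 1 row(s) emitted.
- sku=BQ: 5 matching s row(s), so 5 row(s) emitted.
- sku=NULL: no matching s row.
- sku=UI: no matching s row.
- sku=UI: no matching s row.
- 1 s row(s) had no p match → kept, p columns NULL.
After projecting and ordering:
p.pname | s.sku
Chip | SG
Gear | BQ
Gear | BQ
Gear | LS
Gear | LS
Gear | SG
NULL | NULL

(Chip, SG); (Gear, BQ); (Gear, BQ); (Gear, LS); (Gear, LS); (Gear, SG); (NULL, NULL)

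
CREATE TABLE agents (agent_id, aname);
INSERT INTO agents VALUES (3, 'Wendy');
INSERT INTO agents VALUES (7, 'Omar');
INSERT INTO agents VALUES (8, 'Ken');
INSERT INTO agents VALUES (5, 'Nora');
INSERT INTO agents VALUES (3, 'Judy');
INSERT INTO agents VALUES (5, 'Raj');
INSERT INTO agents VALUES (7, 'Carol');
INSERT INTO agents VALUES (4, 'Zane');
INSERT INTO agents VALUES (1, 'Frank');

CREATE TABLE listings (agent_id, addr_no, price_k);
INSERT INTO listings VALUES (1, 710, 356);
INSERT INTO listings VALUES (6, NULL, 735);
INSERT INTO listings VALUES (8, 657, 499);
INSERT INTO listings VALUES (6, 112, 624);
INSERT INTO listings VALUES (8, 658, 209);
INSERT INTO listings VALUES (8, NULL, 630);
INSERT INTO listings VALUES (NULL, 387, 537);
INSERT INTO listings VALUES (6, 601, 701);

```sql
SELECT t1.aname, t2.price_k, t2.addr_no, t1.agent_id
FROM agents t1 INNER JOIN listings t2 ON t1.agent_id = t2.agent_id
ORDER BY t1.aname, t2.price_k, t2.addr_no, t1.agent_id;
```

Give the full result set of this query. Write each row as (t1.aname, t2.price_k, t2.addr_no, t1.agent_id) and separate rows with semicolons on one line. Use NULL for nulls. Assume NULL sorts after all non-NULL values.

INNER JOIN keeps only pairs where the ON condition holds.
Matching on t1.agent_id = t2.agent_id. A NULL in a compared column never satisfies the condition.
Matched pairs: 4.

(Frank, 356, 710, 1); (Ken, 209, 658, 8); (Ken, 499, 657, 8); (Ken, 630, NULL, 8)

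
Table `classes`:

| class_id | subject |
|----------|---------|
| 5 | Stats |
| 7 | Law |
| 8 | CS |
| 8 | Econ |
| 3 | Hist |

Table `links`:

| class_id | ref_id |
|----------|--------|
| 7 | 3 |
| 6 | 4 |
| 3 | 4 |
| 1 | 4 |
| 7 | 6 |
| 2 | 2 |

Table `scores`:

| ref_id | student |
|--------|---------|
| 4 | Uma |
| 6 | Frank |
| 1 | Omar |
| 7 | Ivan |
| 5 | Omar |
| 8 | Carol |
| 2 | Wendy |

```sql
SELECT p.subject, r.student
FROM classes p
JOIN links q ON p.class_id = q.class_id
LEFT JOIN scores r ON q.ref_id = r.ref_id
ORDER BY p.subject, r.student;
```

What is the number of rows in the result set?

3

Step 1 — p INNER JOIN q on class_id → 3 row(s).
Then LEFT JOIN `scores r` on ref_id: each of those 3 rows is kept; rows whose q.ref_id has no match in r get NULL for r's columns.
Result: 3 row(s).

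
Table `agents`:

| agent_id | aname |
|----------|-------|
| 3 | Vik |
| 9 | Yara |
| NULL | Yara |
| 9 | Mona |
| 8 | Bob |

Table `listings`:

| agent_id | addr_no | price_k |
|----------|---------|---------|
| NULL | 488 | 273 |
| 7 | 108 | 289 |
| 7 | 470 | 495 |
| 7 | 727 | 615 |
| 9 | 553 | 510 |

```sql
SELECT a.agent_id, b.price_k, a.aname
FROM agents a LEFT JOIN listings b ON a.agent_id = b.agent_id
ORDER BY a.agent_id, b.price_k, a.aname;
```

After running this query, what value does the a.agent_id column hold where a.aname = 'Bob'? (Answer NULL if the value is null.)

LEFT JOIN keeps every row from `agents`; unmatched rows get NULL for `listings`'s columns.
Matching on a.agent_id = b.agent_id. A NULL in a compared column never satisfies the condition.
Matched pairs: 2; unmatched a rows kept: 3.

8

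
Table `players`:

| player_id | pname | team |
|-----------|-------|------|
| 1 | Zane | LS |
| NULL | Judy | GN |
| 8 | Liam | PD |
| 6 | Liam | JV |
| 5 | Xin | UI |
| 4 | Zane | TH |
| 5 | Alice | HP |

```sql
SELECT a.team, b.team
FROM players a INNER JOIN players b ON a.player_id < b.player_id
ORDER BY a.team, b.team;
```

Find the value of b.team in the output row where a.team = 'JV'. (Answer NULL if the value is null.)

PD

INNER JOIN keeps only pairs where the ON condition holds.
Matching on a.player_id < b.player_id. A NULL in a compared column never satisfies the condition.
- a row (player_id=1): matches 5 b row(s) → 5 output row(s).
- a row (player_id=NULL): no match → dropped.
- a row (player_id=8): no match → dropped.
- a row (player_id=6): matches 1 b row(s) → 1 output row(s).
- a row (player_id=5): matches 2 b row(s) → 2 output row(s).
- a row (player_id=4): matches 4 b row(s) → 4 output row(s).
- a row (player_id=5): matches 2 b row(s) → 2 output row(s).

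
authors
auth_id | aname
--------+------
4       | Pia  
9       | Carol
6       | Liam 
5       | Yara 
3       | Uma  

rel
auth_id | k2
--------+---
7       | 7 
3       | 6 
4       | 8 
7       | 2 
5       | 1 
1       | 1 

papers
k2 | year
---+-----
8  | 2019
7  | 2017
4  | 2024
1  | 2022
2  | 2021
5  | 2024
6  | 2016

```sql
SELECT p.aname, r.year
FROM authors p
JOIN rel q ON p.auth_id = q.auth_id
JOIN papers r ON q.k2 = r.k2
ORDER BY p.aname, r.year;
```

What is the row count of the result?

Joins associate left-to-right: authors INNER JOIN rel on auth_id gives 3 intermediate row(s).
Then INNER JOIN `papers r` on k2: keep only rows whose q.k2 appears in r.
Result: 3 row(s).

3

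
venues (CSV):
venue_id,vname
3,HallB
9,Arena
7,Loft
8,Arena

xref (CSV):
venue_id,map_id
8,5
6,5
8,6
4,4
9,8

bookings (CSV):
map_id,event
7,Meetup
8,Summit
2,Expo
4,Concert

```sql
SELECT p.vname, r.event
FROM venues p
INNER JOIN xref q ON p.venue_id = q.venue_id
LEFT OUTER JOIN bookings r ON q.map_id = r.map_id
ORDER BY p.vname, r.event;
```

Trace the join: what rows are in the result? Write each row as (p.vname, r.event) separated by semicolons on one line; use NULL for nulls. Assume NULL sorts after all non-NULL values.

(Arena, Summit); (Arena, NULL); (Arena, NULL)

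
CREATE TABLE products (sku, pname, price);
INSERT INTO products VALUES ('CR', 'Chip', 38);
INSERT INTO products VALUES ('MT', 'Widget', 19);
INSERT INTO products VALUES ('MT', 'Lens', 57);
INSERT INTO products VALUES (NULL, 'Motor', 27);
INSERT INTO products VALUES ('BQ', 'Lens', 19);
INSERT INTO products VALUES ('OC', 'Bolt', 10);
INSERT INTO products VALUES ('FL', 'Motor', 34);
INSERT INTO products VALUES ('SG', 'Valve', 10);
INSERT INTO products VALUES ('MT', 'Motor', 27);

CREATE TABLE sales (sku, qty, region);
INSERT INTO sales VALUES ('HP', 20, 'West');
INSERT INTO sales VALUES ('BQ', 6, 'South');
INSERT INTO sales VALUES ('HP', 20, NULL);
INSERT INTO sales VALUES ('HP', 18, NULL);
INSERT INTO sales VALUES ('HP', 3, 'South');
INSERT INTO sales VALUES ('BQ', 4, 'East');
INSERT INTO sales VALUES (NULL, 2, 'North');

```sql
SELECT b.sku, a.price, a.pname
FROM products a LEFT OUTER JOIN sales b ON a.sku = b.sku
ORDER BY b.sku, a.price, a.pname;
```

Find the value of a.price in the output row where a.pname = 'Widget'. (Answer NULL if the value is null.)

19

LEFT JOIN keeps every row from `products`; unmatched rows get NULL for `sales`'s columns.
Matching on a.sku = b.sku. A NULL in a compared column never satisfies the condition.
- sku=CR: no b row matches, row kept with b columns NULL.
- sku=MT: no b row matches, row kept with b columns NULL.
- sku=MT: no b row matches, row kept with b columns NULL.
- sku=NULL: no b row matches, row kept with b columns NULL.
- sku=BQ: 2 matching b row(s), so 2 row(s) emitted.
- sku=OC: no b row matches, row kept with b columns NULL.
- sku=FL: no b row matches, row kept with b columns NULL.
- sku=SG: no b row matches, row kept with b columns NULL.
- sku=MT: no b row matches, row kept with b columns NULL.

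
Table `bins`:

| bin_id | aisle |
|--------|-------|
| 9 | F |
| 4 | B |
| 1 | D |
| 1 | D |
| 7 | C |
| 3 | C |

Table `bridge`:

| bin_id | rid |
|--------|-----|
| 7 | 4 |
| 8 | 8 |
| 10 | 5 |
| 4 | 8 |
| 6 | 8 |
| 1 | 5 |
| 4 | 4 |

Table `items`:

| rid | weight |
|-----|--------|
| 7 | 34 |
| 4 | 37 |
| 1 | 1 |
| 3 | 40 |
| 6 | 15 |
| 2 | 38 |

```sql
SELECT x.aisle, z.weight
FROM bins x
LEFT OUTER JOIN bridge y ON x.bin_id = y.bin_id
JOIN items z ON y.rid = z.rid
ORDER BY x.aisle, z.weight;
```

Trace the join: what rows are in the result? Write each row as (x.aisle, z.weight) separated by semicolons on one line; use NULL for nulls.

(B, 37); (C, 37)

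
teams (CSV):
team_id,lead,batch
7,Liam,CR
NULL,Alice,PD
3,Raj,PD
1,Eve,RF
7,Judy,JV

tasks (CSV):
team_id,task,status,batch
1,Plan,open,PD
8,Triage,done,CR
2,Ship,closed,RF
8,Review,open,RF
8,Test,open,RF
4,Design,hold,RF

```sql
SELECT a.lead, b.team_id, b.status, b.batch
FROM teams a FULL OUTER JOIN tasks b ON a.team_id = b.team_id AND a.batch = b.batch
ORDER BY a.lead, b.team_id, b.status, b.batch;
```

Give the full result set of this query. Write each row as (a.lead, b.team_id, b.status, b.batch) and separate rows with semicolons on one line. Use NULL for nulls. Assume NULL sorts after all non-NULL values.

FULL OUTER JOIN keeps every row from both sides; unmatched rows get NULL for the other side's columns.
Matching on a.team_id = b.team_id AND a.batch = b.batch. A NULL in a compared column never satisfies the condition.
- team_id=7, batch=CR: no b row matches, row kept with b columns NULL.
- team_id=NULL, batch=PD: no b row matches, row kept with b columns NULL.
- team_id=3, batch=PD: no b row matches, row kept with b columns NULL.
- team_id=1, batch=RF: no b row matches, row kept with b columns NULL.
- team_id=7, batch=JV: no b row matches, row kept with b columns NULL.
- 6 row(s) from b found no a partner → padded with NULL.

(Alice, NULL, NULL, NULL); (Eve, NULL, NULL, NULL); (Judy, NULL, NULL, NULL); (Liam, NULL, NULL, NULL); (Raj, NULL, NULL, NULL); (NULL, 1, open, PD); (NULL, 2, closed, RF); (NULL, 4, hold, RF); (NULL, 8, done, CR); (NULL, 8, open, RF); (NULL, 8, open, RF)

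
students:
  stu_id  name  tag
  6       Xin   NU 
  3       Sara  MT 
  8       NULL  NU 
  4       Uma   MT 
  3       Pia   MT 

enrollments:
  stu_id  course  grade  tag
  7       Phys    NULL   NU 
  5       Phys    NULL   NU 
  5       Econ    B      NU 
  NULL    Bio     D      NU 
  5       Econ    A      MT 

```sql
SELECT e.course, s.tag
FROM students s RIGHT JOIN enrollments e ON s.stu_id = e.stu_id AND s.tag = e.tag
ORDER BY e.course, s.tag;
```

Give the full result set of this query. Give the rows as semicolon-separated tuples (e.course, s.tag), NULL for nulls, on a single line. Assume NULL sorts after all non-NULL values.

(Bio, NULL); (Econ, NULL); (Econ, NULL); (Phys, NULL); (Phys, NULL)

RIGHT JOIN keeps every row from `enrollments`; unmatched rows get NULL for `students`'s columns.
Matching on s.stu_id = e.stu_id AND s.tag = e.tag. A NULL in a compared column never satisfies the condition.
- stu_id=6, tag=NU: no matching e row.
- stu_id=3, tag=MT: no matching e row.
- stu_id=8, tag=NU: no matching e row.
- stu_id=4, tag=MT: no matching e row.
- stu_id=3, tag=MT: no matching e row.
- plus 5 unmatched e row(s), each kept with NULL s columns.
After projecting and ordering:
e.course | s.tag
Bio | NULL
Econ | NULL
Econ | NULL
Phys | NULL
Phys | NULL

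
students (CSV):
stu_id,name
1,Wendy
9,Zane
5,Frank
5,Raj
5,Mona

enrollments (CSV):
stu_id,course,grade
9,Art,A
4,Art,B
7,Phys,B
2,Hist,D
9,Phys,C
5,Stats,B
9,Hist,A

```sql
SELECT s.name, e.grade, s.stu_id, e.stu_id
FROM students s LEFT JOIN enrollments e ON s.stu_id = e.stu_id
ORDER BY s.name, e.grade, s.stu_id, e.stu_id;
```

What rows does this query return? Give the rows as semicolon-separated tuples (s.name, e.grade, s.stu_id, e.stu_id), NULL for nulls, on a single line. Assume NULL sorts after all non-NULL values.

LEFT JOIN keeps every row from `students`; unmatched rows get NULL for `enrollments`'s columns.
Matching on s.stu_id = e.stu_id.
- s[0] stu_id=1 → no match; kept with NULLs on the e side.
- s[1] stu_id=9 → 3 match(es) in e → 3 row(s).
- s[2] stu_id=5 → 1 match(es) in e → 1 row(s).
- s[3] stu_id=5 → 1 match(es) in e → 1 row(s).
- s[4] stu_id=5 → 1 match(es) in e → 1 row(s).
After projecting and ordering:
s.name | e.grade | s.stu_id | e.stu_id
Frank | B | 5 | 5
Mona | B | 5 | 5
Raj | B | 5 | 5
Wendy | NULL | 1 | NULL
Zane | A | 9 | 9
Zane | A | 9 | 9
Zane | C | 9 | 9

(Frank, B, 5, 5); (Mona, B, 5, 5); (Raj, B, 5, 5); (Wendy, NULL, 1, NULL); (Zane, A, 9, 9); (Zane, A, 9, 9); (Zane, C, 9, 9)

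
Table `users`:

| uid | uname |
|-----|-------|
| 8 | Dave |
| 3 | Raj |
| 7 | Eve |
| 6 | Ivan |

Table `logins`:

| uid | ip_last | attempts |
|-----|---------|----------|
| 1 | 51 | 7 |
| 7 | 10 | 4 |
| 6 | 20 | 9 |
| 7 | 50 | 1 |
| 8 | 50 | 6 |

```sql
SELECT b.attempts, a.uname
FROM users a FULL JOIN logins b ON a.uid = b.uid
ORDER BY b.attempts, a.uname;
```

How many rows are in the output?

6

FULL OUTER JOIN keeps every row from both sides; unmatched rows get NULL for the other side's columns.
Matching on a.uid = b.uid.
- a[0] uid=8 → 1 match(es) in b → 1 row(s).
- a[1] uid=3 → no match; kept with NULLs on the b side.
- a[2] uid=7 → 2 match(es) in b → 2 row(s).
- a[3] uid=6 → 1 match(es) in b → 1 row(s).
- 1 b row(s) had no a match → kept, a columns NULL.
Total: 4 matched + 2 padded = 6 rows.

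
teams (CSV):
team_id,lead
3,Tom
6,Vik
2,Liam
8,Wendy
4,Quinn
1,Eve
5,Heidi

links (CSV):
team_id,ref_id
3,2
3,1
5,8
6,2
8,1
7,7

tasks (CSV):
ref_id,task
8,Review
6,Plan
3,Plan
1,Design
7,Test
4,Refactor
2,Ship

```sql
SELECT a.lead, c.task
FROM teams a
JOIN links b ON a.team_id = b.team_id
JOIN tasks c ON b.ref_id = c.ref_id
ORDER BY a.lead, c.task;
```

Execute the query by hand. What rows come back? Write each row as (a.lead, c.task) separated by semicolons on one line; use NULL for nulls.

(Heidi, Review); (Tom, Design); (Tom, Ship); (Vik, Ship); (Wendy, Design)

Evaluate left to right. First `teams a INNER JOIN links b` on team_id: 5 row(s).
Then INNER JOIN `tasks c` on ref_id: keep only rows whose b.ref_id appears in c.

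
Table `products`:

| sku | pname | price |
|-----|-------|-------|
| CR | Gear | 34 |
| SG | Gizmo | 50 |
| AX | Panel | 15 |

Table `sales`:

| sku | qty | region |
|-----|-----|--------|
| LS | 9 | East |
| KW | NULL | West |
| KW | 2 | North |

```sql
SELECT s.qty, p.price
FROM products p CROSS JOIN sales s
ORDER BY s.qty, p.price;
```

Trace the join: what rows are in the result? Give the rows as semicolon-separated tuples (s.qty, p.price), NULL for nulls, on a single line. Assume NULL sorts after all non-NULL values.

(2, 15); (2, 34); (2, 50); (9, 15); (9, 34); (9, 50); (NULL, 15); (NULL, 34); (NULL, 50)

CROSS JOIN pairs every row of `products` with every row of `sales`: 3 × 3 = 9 rows.
After projecting and ordering:
s.qty | p.price
2 | 15
2 | 34
2 | 50
9 | 15
9 | 34
9 | 50
NULL | 15
NULL | 34
NULL | 50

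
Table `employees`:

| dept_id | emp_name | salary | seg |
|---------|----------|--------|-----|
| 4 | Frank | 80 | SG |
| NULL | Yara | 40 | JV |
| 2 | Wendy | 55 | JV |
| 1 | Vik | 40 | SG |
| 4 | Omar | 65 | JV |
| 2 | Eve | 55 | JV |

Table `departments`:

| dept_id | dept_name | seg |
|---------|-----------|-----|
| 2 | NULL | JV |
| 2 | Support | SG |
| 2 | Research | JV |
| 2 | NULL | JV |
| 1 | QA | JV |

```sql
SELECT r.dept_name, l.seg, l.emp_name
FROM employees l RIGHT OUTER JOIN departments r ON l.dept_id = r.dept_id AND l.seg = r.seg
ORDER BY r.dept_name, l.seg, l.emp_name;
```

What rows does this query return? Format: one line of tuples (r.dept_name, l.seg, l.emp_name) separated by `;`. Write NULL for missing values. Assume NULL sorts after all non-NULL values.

RIGHT JOIN keeps every row from `departments`; unmatched rows get NULL for `employees`'s columns.
Matching on l.dept_id = r.dept_id AND l.seg = r.seg. A NULL in a compared column never satisfies the condition.
- l (dept_id=4, seg=SG) has no partner in r.
- l (dept_id=NULL, seg=JV) has no partner in r.
- l (dept_id=2, seg=JV) pairs with 3 row(s) of r.
- l (dept_id=1, seg=SG) has no partner in r.
- l (dept_id=4, seg=JV) has no partner in r.
- l (dept_id=2, seg=JV) pairs with 3 row(s) of r.
- plus 2 unmatched r row(s), each kept with NULL l columns.
After projecting and ordering:
r.dept_name | l.seg | l.emp_name
QA | NULL | NULL
Research | JV | Eve
Research | JV | Wendy
Support | NULL | NULL
NULL | JV | Eve
NULL | JV | Eve
NULL | JV | Wendy
NULL | JV | Wendy

(QA, NULL, NULL); (Research, JV, Eve); (Research, JV, Wendy); (Support, NULL, NULL); (NULL, JV, Eve); (NULL, JV, Eve); (NULL, JV, Wendy); (NULL, JV, Wendy)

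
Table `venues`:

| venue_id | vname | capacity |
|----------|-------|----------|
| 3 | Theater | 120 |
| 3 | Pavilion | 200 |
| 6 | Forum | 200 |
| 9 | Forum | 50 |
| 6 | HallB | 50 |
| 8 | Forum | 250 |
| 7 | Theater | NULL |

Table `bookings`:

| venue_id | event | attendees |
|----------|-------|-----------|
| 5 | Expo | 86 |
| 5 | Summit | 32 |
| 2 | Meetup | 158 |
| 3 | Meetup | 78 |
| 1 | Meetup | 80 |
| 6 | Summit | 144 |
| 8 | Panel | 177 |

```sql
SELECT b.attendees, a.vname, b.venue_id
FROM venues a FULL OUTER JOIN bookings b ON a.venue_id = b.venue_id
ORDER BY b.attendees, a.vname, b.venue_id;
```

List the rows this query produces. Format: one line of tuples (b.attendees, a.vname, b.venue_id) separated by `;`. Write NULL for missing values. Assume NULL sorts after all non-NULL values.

(32, NULL, 5); (78, Pavilion, 3); (78, Theater, 3); (80, NULL, 1); (86, NULL, 5); (144, Forum, 6); (144, HallB, 6); (158, NULL, 2); (177, Forum, 8); (NULL, Forum, NULL); (NULL, Theater, NULL)

FULL OUTER JOIN keeps every row from both sides; unmatched rows get NULL for the other side's columns.
Matching on a.venue_id = b.venue_id.
Matched pairs: 5; unmatched a rows kept: 2; unmatched b rows kept: 4.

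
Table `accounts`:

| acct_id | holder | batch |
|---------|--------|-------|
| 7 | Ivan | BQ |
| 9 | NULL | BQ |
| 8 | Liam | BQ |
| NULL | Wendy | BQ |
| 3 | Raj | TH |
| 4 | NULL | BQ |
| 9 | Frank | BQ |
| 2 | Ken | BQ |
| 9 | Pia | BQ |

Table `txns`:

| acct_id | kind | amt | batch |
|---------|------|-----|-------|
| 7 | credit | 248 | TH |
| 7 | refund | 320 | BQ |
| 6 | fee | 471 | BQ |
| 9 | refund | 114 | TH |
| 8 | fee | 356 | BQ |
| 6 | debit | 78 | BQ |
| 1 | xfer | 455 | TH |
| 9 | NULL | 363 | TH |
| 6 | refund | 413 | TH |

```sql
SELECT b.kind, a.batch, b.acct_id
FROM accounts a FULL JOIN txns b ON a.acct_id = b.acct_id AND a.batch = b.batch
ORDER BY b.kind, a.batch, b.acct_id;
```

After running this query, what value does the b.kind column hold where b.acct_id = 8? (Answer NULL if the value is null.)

FULL OUTER JOIN keeps every row from both sides; unmatched rows get NULL for the other side's columns.
Matching on a.acct_id = b.acct_id AND a.batch = b.batch. A NULL in a compared column never satisfies the condition.
- a row (acct_id=7, batch=BQ): matches 1 b row(s) → 1 output row(s).
- a row (acct_id=9, batch=BQ): no match → kept, b columns NULL.
- a row (acct_id=8, batch=BQ): matches 1 b row(s) → 1 output row(s).
- a row (acct_id=NULL, batch=BQ): no match → kept, b columns NULL.
- a row (acct_id=3, batch=TH): no match → kept, b columns NULL.
- a row (acct_id=4, batch=BQ): no match → kept, b columns NULL.
- a row (acct_id=9, batch=BQ): no match → kept, b columns NULL.
- a row (acct_id=2, batch=BQ): no match → kept, b columns NULL.
- a row (acct_id=9, batch=BQ): no match → kept, b columns NULL.
- 7 b row(s) had no a match → kept, a columns NULL.

fee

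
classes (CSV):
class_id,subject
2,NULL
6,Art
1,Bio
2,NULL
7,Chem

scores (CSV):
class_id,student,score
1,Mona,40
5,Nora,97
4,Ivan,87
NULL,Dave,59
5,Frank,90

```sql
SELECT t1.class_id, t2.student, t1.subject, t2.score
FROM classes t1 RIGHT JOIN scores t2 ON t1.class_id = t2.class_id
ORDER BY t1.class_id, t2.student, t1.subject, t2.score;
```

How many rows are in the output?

RIGHT JOIN keeps every row from `scores`; unmatched rows get NULL for `classes`'s columns.
Matching on t1.class_id = t2.class_id. A NULL in a compared column never satisfies the condition.
- class_id=2: no matching t2 row.
- class_id=6: no matching t2 row.
- class_id=1: 1 matching t2 row(s), so 1 row(s) emitted.
- class_id=2: no matching t2 row.
- class_id=7: no matching t2 row.
- 4 row(s) from t2 found no t1 partner → padded with NULL.
Total: 1 matched + 4 padded = 5 rows.

5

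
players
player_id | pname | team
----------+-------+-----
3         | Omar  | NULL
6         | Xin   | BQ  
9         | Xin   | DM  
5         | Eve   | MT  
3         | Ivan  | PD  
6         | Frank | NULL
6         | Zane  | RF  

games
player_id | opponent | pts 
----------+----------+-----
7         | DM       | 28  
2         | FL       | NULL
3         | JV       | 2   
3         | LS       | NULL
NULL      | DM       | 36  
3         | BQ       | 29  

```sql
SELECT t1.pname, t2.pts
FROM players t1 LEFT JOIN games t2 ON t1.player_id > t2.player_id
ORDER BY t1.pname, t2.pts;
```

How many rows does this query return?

23

LEFT JOIN keeps every row from `players`; unmatched rows get NULL for `games`'s columns.
Matching on t1.player_id > t2.player_id. A NULL in a compared column never satisfies the condition.
Matched pairs: 23; unmatched t1 rows kept: 0.
Total: 23 rows.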